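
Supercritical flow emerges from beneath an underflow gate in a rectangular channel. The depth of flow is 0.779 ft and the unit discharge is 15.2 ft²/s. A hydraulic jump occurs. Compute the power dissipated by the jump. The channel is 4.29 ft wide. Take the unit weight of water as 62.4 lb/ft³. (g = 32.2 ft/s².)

V₁ = q/y₁ = 15.2/0.779 = 19.5 ft/s. Fr₁ = V₁/√(g·y₁) = 19.5/√(32.2×0.779) = 3.90.
Sequent-depth ratio: y₂/y₁ = ½[√(1 + 8Fr₁²) − 1] = ½[√122.4 − 1] = 5.03.
y₂ = 5.03 × 0.779 = 3.92 ft.
V₂ = q/y₂ = 15.2/3.92 = 3.88 ft/s. E₁ = y₁ + V₁²/2g = 6.69 ft; E₂ = y₂ + V₂²/2g = 4.15 ft. ΔE = E₁ − E₂ = 2.54 ft.
Q = q·b = 15.2 × 4.29 = 65.2 cfs. P = γ·Q·ΔE/550 = 62.4 × 65.2 × 2.54 / 550 = 18.8 hp.

P = 18.8 hp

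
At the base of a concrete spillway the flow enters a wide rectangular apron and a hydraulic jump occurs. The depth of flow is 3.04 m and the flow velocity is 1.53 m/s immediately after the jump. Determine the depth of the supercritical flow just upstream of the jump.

Fr₂ = V₂/√(g·y₂) = 1.53/√(9.81×3.04) = 0.280.
From the momentum equation (using Fr₂), y₁/y₂ = ½[√(1 + 8Fr₂²) − 1] = ½[√1.628 − 1] = 0.138.
y₁ = 0.138 × 3.04 = 0.419 m.

y₁ = 0.419 m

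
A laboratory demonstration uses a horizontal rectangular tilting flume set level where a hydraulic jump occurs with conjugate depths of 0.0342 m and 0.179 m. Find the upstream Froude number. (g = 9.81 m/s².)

For a rectangular channel the momentum equation gives q² = ½·g·y₁·y₂·(y₁ + y₂) = ½×9.81×0.0342×0.179×0.213 = 0.00640.
q = √0.00640 = 0.0800 m²/s.
V₁ = q/y₁ = 2.34 m/s; Fr₁ = V₁/√(g·y₁) = 4.04.

Fr₁ = 4.04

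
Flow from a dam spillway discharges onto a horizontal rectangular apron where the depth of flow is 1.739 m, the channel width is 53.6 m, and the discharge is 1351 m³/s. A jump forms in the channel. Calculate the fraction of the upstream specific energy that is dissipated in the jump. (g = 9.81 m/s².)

q = Q/b = 1351/53.6 = 25.21 m²/s; V₁ = q/y₁ = 14.49 m/s. Fr₁ = V₁/√(g·y₁) = 3.509.
Sequent-depth ratio: y₂/y₁ = ½[√(1 + 8Fr₁²) − 1] = ½[√99.515 − 1] = 4.488.
y₂ = 4.488 × 1.739 = 7.804 m.
E₁ = y₁ + V₁²/2g = 12.45 m. ΔE = (y₂ − y₁)³/(4y₁y₂) = 4.110 m. ΔE/E₁ = 4.110/12.45 = 0.330.

ΔE/E₁ = 0.330 (33.0%)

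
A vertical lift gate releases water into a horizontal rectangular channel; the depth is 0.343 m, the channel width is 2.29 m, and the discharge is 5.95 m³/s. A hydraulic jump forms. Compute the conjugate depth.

q = Q/b = 5.95/2.29 = 2.60 m²/s; V₁ = q/y₁ = 7.58 m/s. Fr₁ = V₁/√(g·y₁) = 4.13.
From the momentum equation for a rectangular channel, y₂/y₁ = ½[√(1 + 8Fr₁²) − 1] = ½[√137.4 − 1] = 5.36.
y₂ = 5.36 × 0.343 = 1.84 m.

y₂ = 1.84 m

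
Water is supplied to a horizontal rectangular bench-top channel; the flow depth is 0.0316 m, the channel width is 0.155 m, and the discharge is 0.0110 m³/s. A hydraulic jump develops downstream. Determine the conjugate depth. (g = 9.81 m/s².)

y₂ = 0.165 m

q = Q/b = 0.0110/0.155 = 0.0710 m²/s; V₁ = q/y₁ = 2.25 m/s. Fr₁ = V₁/√(g·y₁) = 4.03.
Bélanger equation: y₂/y₁ = ½[√(1 + 8Fr₁²) − 1] = ½[√131.2 − 1] = 5.23.
y₂ = 5.23 × 0.0316 = 0.165 m.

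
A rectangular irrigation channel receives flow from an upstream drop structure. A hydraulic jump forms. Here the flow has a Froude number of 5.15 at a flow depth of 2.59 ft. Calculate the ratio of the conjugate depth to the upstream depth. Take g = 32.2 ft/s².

y₂/y₁ = 6.80

Fr₁ = 5.15 (given).
Bélanger equation: y₂/y₁ = ½[√(1 + 8Fr₁²) − 1] = ½[√213.2 − 1] = 6.80.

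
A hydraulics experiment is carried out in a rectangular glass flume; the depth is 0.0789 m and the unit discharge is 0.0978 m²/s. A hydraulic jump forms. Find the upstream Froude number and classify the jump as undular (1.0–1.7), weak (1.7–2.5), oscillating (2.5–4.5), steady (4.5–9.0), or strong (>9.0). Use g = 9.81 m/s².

V₁ = q/y₁ = 0.0978/0.0789 = 1.24 m/s. Fr₁ = V₁/√(g·y₁) = 1.24/√(9.81×0.0789) = 1.41.
Fr₁ = 1.41 lies in the undular range.

Fr₁ = 1.41; undular jump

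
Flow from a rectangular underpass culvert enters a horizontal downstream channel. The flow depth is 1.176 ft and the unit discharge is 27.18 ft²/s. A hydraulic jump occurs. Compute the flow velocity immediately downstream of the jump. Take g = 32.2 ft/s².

V₂ = 4.780 ft/s

V₁ = q/y₁ = 27.18/1.176 = 23.11 ft/s. Fr₁ = V₁/√(g·y₁) = 23.11/√(32.2×1.176) = 3.756.
Bélanger equation: y₂/y₁ = ½[√(1 + 8Fr₁²) − 1] = ½[√113.85 − 1] = 4.835.
y₂ = 4.835 × 1.176 = 5.686 ft.
V₂ = q/y₂ = 27.18/5.686 = 4.780 ft/s.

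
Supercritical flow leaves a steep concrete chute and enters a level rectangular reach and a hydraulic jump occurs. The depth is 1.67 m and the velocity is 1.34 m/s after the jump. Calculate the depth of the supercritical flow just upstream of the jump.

y₁ = 0.309 m

Fr₂ = V₂/√(g·y₂) = 1.34/√(9.81×1.67) = 0.331.
Since the conjugate-depth ratio holds either way, y₁/y₂ = ½[√(1 + 8Fr₂²) − 1] = ½[√1.877 − 1] = 0.185.
y₁ = 0.185 × 1.67 = 0.309 m.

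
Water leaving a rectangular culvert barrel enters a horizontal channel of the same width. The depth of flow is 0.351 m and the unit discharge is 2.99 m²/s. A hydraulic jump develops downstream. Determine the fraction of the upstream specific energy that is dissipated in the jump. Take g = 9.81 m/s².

V₁ = q/y₁ = 2.99/0.351 = 8.52 m/s. Fr₁ = V₁/√(g·y₁) = 8.52/√(9.81×0.351) = 4.59.
Bélanger equation: y₂/y₁ = ½[√(1 + 8Fr₁²) − 1] = ½[√169.6 − 1] = 6.01.
y₂ = 6.01 × 0.351 = 2.11 m.
E₁ = y₁ + V₁²/2g = 4.05 m. ΔE = (y₂ − y₁)³/(4y₁y₂) = 1.84 m. ΔE/E₁ = 1.84/4.05 = 0.454.

ΔE/E₁ = 0.454 (45.4%)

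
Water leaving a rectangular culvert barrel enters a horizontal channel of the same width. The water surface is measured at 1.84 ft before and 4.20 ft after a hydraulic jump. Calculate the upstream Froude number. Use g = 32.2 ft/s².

Fr₁ = 1.94

For a rectangular channel the momentum equation gives q² = ½·g·y₁·y₂·(y₁ + y₂) = ½×32.2×1.84×4.20×6.04 = 752.
q = √752 = 27.4 ft²/s.
V₁ = q/y₁ = 14.9 ft/s; Fr₁ = V₁/√(g·y₁) = 1.94.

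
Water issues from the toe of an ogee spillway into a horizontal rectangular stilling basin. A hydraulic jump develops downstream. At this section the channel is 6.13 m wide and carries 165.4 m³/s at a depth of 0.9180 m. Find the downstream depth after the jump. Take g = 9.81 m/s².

q = Q/b = 165.4/6.13 = 26.98 m²/s; V₁ = q/y₁ = 29.39 m/s. Fr₁ = V₁/√(g·y₁) = 9.794.
Sequent-depth ratio: y₂/y₁ = ½[√(1 + 8Fr₁²) − 1] = ½[√768.44 − 1] = 13.36.
y₂ = 13.36 × 0.9180 = 12.26 m.

y₂ = 12.26 m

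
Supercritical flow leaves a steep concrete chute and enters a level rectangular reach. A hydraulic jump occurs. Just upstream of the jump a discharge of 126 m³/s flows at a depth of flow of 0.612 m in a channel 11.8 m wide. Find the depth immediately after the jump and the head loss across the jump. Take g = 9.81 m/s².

q = Q/b = 126/11.8 = 10.7 m²/s; V₁ = q/y₁ = 17.4 m/s. Fr₁ = V₁/√(g·y₁) = 7.12.
By Bélanger, y₂/y₁ = ½[√(1 + 8Fr₁²) − 1] = ½[√406.6 − 1] = 9.58.
y₂ = 9.58 × 0.612 = 5.86 m.
V₂ = q/y₂ = 10.7/5.86 = 1.82 m/s. E₁ = y₁ + V₁²/2g = 16.1 m; E₂ = y₂ + V₂²/2g = 6.03 m. ΔE = E₁ − E₂ = 10.1 m.

y₂ = 5.86 m; ΔE = 10.1 m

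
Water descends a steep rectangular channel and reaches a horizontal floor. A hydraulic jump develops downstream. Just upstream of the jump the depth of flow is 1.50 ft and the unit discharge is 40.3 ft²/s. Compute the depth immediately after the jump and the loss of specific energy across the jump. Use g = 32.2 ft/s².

y₂ = 7.48 ft; ΔE = 4.77 ft

V₁ = q/y₁ = 40.3/1.50 = 26.9 ft/s. Fr₁ = V₁/√(g·y₁) = 26.9/√(32.2×1.50) = 3.87.
By Bélanger, y₂/y₁ = ½[√(1 + 8Fr₁²) − 1] = ½[√120.6 − 1] = 4.99.
y₂ = 4.99 × 1.50 = 7.48 ft.
V₂ = q/y₂ = 40.3/7.48 = 5.38 ft/s. E₁ = y₁ + V₁²/2g = 12.7 ft; E₂ = y₂ + V₂²/2g = 7.93 ft. ΔE = E₁ − E₂ = 4.77 ft.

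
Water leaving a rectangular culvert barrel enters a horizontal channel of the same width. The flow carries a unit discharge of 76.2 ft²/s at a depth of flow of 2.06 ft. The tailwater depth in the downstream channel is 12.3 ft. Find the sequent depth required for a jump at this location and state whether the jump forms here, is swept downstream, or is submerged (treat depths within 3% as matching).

V₁ = q/y₁ = 76.2/2.06 = 37.0 ft/s. Fr₁ = V₁/√(g·y₁) = 37.0/√(32.2×2.06) = 4.54.
Sequent-depth ratio: y₂/y₁ = ½[√(1 + 8Fr₁²) − 1] = ½[√166.0 − 1] = 5.94.
y₂ = 5.94 × 2.06 = 12.2 ft.
Tailwater y_tw = 12.3 ft: y_tw ≈ y₂, so the jump forms here.

y₂ = 12.2 ft; the jump forms here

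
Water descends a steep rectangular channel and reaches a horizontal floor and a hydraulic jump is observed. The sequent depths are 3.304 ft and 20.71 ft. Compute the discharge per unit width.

q = 162.7 ft²/s

For a rectangular channel the momentum equation gives q² = ½·g·y₁·y₂·(y₁ + y₂) = ½×32.2×3.304×20.71×24.01 = 26455.
q = √26455 = 162.7 ft²/s.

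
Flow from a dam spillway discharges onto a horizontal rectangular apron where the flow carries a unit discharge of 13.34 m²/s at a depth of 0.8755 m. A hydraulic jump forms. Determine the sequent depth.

V₁ = q/y₁ = 13.34/0.8755 = 15.24 m/s. Fr₁ = V₁/√(g·y₁) = 15.24/√(9.81×0.8755) = 5.199.
By Bélanger, y₂/y₁ = ½[√(1 + 8Fr₁²) − 1] = ½[√217.25 − 1] = 6.870.
y₂ = 6.870 × 0.8755 = 6.014 m.

y₂ = 6.014 m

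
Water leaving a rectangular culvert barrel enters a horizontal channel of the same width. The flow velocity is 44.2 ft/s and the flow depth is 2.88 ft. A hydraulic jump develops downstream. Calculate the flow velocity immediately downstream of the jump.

Fr₁ = V₁/√(g·y₁) = 44.2/√(32.2×2.88) = 4.59.
From the momentum equation for a rectangular channel, y₂/y₁ = ½[√(1 + 8Fr₁²) − 1] = ½[√169.5 − 1] = 6.01.
y₂ = 6.01 × 2.88 = 17.3 ft.
q = V₁·y₁ = 44.2 × 2.88 = 127 ft²/s.
V₂ = q/y₂ = 127/17.3 = 7.35 ft/s.

V₂ = 7.35 ft/s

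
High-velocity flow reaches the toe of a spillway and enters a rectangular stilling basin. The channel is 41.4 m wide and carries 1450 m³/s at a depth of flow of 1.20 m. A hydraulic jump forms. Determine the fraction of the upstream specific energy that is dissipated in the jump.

ΔE/E₁ = 0.682 (68.2%)

q = Q/b = 1450/41.4 = 35.0 m²/s; V₁ = q/y₁ = 29.2 m/s. Fr₁ = V₁/√(g·y₁) = 8.51.
From the momentum equation for a rectangular channel, y₂/y₁ = ½[√(1 + 8Fr₁²) − 1] = ½[√579.9 − 1] = 11.5.
y₂ = 11.5 × 1.20 = 13.8 m.
E₁ = y₁ + V₁²/2g = 44.6 m. ΔE = (y₂ − y₁)³/(4y₁y₂) = 30.4 m. ΔE/E₁ = 30.4/44.6 = 0.682.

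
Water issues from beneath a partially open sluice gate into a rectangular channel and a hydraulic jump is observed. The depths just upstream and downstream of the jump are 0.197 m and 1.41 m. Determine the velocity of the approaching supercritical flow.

V₁ = 7.51 m/s

For a rectangular channel the momentum equation gives q² = ½·g·y₁·y₂·(y₁ + y₂) = ½×9.81×0.197×1.41×1.61 = 2.19.
q = √2.19 = 1.48 m²/s.
V₁ = q/y₁ = 1.48/0.197 = 7.51 m/s.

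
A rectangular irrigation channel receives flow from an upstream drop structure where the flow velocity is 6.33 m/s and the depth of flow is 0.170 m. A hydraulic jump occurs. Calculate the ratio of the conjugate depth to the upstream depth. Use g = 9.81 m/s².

y₂/y₁ = 6.45

Fr₁ = V₁/√(g·y₁) = 6.33/√(9.81×0.170) = 4.90.
By Bélanger, y₂/y₁ = ½[√(1 + 8Fr₁²) − 1] = ½[√193.2 − 1] = 6.45.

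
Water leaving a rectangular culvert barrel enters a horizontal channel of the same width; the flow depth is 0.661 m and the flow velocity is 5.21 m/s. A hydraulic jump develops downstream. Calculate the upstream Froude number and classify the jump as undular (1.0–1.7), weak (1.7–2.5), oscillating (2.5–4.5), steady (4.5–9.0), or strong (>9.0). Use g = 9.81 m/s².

Fr₁ = V₁/√(g·y₁) = 5.21/√(9.81×0.661) = 2.05.
Fr₁ = 2.05 lies in the weak range.

Fr₁ = 2.05; weak jump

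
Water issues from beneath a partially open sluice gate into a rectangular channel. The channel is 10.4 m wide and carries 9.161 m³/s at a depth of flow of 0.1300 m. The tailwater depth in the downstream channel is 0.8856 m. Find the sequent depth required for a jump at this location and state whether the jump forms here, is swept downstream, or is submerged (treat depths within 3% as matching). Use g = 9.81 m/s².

q = Q/b = 9.161/10.4 = 0.8809 m²/s; V₁ = q/y₁ = 6.776 m/s. Fr₁ = V₁/√(g·y₁) = 6.000.
Bélanger equation: y₂/y₁ = ½[√(1 + 8Fr₁²) − 1] = ½[√289.01 − 1] = 8.000.
y₂ = 8.000 × 0.1300 = 1.040 m.
Tailwater y_tw = 0.8856 m: y_tw < y₂, so the jump is swept downstream.

y₂ = 1.040 m; the jump is swept downstream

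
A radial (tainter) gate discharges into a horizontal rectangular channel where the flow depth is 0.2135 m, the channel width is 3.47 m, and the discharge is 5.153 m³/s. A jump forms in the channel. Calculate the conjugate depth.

q = Q/b = 5.153/3.47 = 1.485 m²/s; V₁ = q/y₁ = 6.956 m/s. Fr₁ = V₁/√(g·y₁) = 4.806.
Conjugate-depth relation: y₂/y₁ = ½[√(1 + 8Fr₁²) − 1] = ½[√185.79 − 1] = 6.315.
y₂ = 6.315 × 0.2135 = 1.348 m.

y₂ = 1.348 m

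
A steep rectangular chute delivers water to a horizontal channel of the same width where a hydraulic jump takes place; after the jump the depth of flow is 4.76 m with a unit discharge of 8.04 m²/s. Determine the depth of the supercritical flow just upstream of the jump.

y₁ = 0.524 m

V₂ = q/y₂ = 8.04/4.76 = 1.69 m/s; Fr₂ = V₂/√(g·y₂) = 0.247.
Applying the sequent-depth relation in reverse, y₁/y₂ = ½[√(1 + 8Fr₂²) − 1] = ½[√1.489 − 1] = 0.110.
y₁ = 0.110 × 4.76 = 0.524 m.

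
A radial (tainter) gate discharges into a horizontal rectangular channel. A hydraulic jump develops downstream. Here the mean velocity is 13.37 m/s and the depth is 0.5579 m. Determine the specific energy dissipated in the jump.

Fr₁ = V₁/√(g·y₁) = 13.37/√(9.81×0.5579) = 5.715.
Bélanger equation: y₂/y₁ = ½[√(1 + 8Fr₁²) − 1] = ½[√262.29 − 1] = 7.598.
y₂ = 7.598 × 0.5579 = 4.239 m.
q = V₁·y₁ = 13.37 × 0.5579 = 7.459 m²/s. V₂ = q/y₂ = 7.459/4.239 = 1.760 m/s. E₁ = y₁ + V₁²/2g = 9.669 m; E₂ = y₂ + V₂²/2g = 4.397 m. ΔE = E₁ − E₂ = 5.272 m.

ΔE = 5.272 m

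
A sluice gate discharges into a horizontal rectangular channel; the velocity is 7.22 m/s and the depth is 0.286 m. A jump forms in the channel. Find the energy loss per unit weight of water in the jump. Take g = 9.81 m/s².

Fr₁ = V₁/√(g·y₁) = 7.22/√(9.81×0.286) = 4.31.
Conjugate-depth relation: y₂/y₁ = ½[√(1 + 8Fr₁²) − 1] = ½[√149.6 − 1] = 5.62.
y₂ = 5.62 × 0.286 = 1.61 m.
Head loss: ΔE = (y₂ − y₁)³/(4y₁y₂) = (1.61 − 0.286)³/(4×0.286×1.61) = 2.30/1.84 = 1.25 m.

ΔE = 1.25 m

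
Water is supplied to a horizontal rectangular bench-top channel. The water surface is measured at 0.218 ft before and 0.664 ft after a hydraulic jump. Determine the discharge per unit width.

For a rectangular channel the momentum equation gives q² = ½·g·y₁·y₂·(y₁ + y₂) = ½×32.2×0.218×0.664×0.882 = 2.06.
q = √2.06 = 1.43 ft²/s.

q = 1.43 ft²/s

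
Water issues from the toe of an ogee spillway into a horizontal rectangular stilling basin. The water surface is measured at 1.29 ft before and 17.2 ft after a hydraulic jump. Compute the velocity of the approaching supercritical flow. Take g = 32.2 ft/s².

For a rectangular channel the momentum equation gives q² = ½·g·y₁·y₂·(y₁ + y₂) = ½×32.2×1.29×17.2×18.5 = 6605.
q = √6605 = 81.3 ft²/s.
V₁ = q/y₁ = 81.3/1.29 = 63.0 ft/s.

V₁ = 63.0 ft/s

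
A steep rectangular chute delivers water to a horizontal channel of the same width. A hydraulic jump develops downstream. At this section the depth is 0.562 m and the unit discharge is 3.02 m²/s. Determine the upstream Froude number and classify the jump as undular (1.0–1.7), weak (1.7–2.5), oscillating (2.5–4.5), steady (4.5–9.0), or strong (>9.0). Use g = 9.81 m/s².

V₁ = q/y₁ = 3.02/0.562 = 5.37 m/s. Fr₁ = V₁/√(g·y₁) = 5.37/√(9.81×0.562) = 2.29.
Fr₁ = 2.29 lies in the weak range.

Fr₁ = 2.29; weak jump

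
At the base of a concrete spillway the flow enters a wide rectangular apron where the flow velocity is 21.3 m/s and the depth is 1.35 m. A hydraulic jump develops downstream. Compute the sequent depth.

Fr₁ = V₁/√(g·y₁) = 21.3/√(9.81×1.35) = 5.85.
By Bélanger, y₂/y₁ = ½[√(1 + 8Fr₁²) − 1] = ½[√275.1 − 1] = 7.79.
y₂ = 7.79 × 1.35 = 10.5 m.

y₂ = 10.5 m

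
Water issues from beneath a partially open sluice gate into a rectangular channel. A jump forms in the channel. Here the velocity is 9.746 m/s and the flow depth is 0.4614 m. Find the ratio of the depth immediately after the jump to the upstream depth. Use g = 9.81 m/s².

y₂/y₁ = 5.998

Fr₁ = V₁/√(g·y₁) = 9.746/√(9.81×0.4614) = 4.581.
Bélanger equation: y₂/y₁ = ½[√(1 + 8Fr₁²) − 1] = ½[√168.88 − 1] = 5.998.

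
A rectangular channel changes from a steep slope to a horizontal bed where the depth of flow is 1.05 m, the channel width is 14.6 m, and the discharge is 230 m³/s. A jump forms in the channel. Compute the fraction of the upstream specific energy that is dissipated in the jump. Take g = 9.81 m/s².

q = Q/b = 230/14.6 = 15.8 m²/s; V₁ = q/y₁ = 15.0 m/s. Fr₁ = V₁/√(g·y₁) = 4.67.
From the momentum equation for a rectangular channel, y₂/y₁ = ½[√(1 + 8Fr₁²) − 1] = ½[√175.8 − 1] = 6.13.
y₂ = 6.13 × 1.05 = 6.44 m.
E₁ = y₁ + V₁²/2g = 12.5 m. ΔE = (y₂ − y₁)³/(4y₁y₂) = 5.78 m. ΔE/E₁ = 5.78/12.5 = 0.462.

ΔE/E₁ = 0.462 (46.2%)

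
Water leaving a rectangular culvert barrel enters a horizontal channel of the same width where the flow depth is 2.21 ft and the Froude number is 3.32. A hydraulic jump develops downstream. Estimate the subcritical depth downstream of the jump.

Fr₁ = 3.32 (given).
Sequent-depth ratio: y₂/y₁ = ½[√(1 + 8Fr₁²) − 1] = ½[√89.18 − 1] = 4.22.
y₂ = 4.22 × 2.21 = 9.33 ft.

y₂ = 9.33 ft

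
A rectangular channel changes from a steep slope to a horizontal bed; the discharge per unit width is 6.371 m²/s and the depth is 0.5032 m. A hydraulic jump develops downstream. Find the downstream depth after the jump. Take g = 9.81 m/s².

V₁ = q/y₁ = 6.371/0.5032 = 12.66 m/s. Fr₁ = V₁/√(g·y₁) = 12.66/√(9.81×0.5032) = 5.699.
By Bélanger, y₂/y₁ = ½[√(1 + 8Fr₁²) − 1] = ½[√260.79 − 1] = 7.574.
y₂ = 7.574 × 0.5032 = 3.811 m.

y₂ = 3.811 m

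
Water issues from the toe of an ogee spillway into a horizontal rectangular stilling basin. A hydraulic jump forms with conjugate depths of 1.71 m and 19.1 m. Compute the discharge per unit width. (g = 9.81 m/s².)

q = 57.7 m²/s

For a rectangular channel the momentum equation gives q² = ½·g·y₁·y₂·(y₁ + y₂) = ½×9.81×1.71×19.1×20.8 = 3334.
q = √3334 = 57.7 m²/s.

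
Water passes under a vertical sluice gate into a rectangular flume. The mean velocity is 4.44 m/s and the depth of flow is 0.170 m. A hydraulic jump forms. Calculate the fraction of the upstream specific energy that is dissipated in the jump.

Fr₁ = V₁/√(g·y₁) = 4.44/√(9.81×0.170) = 3.44.
From the momentum equation for a rectangular channel, y₂/y₁ = ½[√(1 + 8Fr₁²) − 1] = ½[√95.57 − 1] = 4.39.
y₂ = 4.39 × 0.170 = 0.746 m.
E₁ = y₁ + V₁²/2g = 1.17 m. ΔE = (y₂ − y₁)³/(4y₁y₂) = 0.377 m. ΔE/E₁ = 0.377/1.17 = 0.321.

ΔE/E₁ = 0.321 (32.1%)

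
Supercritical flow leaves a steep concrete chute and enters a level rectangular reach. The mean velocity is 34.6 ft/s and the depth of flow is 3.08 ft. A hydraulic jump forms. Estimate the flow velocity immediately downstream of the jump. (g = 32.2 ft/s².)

V₂ = 7.79 ft/s

Fr₁ = V₁/√(g·y₁) = 34.6/√(32.2×3.08) = 3.47.
By Bélanger, y₂/y₁ = ½[√(1 + 8Fr₁²) − 1] = ½[√97.57 − 1] = 4.44.
y₂ = 4.44 × 3.08 = 13.7 ft.
q = V₁·y₁ = 34.6 × 3.08 = 107 ft²/s.
V₂ = q/y₂ = 107/13.7 = 7.79 ft/s.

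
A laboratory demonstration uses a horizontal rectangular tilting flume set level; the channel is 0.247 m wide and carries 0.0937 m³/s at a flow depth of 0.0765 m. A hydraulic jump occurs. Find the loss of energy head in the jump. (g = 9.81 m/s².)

q = Q/b = 0.0937/0.247 = 0.379 m²/s; V₁ = q/y₁ = 4.96 m/s. Fr₁ = V₁/√(g·y₁) = 5.72.
By Bélanger, y₂/y₁ = ½[√(1 + 8Fr₁²) − 1] = ½[√263.1 − 1] = 7.61.
y₂ = 7.61 × 0.0765 = 0.582 m.
Head loss: ΔE = (y₂ − y₁)³/(4y₁y₂) = (0.582 − 0.0765)³/(4×0.0765×0.582) = 0.129/0.178 = 0.726 m.

ΔE = 0.726 m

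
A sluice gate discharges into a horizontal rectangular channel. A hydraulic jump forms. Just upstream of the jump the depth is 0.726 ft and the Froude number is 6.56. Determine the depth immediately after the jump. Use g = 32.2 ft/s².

y₂ = 6.38 ft

Fr₁ = 6.56 (given).
Conjugate-depth relation: y₂/y₁ = ½[√(1 + 8Fr₁²) − 1] = ½[√345.3 − 1] = 8.79.
y₂ = 8.79 × 0.726 = 6.38 ft.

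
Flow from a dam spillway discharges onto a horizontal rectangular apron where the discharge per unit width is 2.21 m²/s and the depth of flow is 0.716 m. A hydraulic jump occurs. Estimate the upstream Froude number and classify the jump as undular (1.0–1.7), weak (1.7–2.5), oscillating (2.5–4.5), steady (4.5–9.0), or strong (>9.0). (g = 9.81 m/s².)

V₁ = q/y₁ = 2.21/0.716 = 3.09 m/s. Fr₁ = V₁/√(g·y₁) = 3.09/√(9.81×0.716) = 1.16.
Fr₁ = 1.16 lies in the undular range.

Fr₁ = 1.16; undular jump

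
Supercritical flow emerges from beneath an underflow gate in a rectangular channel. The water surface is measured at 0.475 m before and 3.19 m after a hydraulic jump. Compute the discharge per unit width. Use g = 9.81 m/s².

For a rectangular channel the momentum equation gives q² = ½·g·y₁·y₂·(y₁ + y₂) = ½×9.81×0.475×3.19×3.67 = 27.2.
q = √27.2 = 5.22 m²/s.

q = 5.22 m²/s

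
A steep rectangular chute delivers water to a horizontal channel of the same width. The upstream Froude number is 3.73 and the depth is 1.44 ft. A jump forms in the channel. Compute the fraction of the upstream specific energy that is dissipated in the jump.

ΔE/E₁ = 0.359 (35.9%)

Fr₁ = 3.73 (given).
Sequent-depth ratio: y₂/y₁ = ½[√(1 + 8Fr₁²) − 1] = ½[√112.3 − 1] = 4.80.
y₂ = 4.80 × 1.44 = 6.91 ft.
E₁ = y₁(1 + Fr₁²/2) = 1.44×(1 + 3.73²/2) = 11.5 ft. ΔE = (y₂ − y₁)³/(4y₁y₂) = 4.11 ft. ΔE/E₁ = 4.11/11.5 = 0.359.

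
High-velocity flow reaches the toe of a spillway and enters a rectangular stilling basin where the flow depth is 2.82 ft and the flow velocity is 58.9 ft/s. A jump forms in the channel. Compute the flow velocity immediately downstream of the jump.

Fr₁ = V₁/√(g·y₁) = 58.9/√(32.2×2.82) = 6.18.
By Bélanger, y₂/y₁ = ½[√(1 + 8Fr₁²) − 1] = ½[√306.6 − 1] = 8.26.
y₂ = 8.26 × 2.82 = 23.3 ft.
q = V₁·y₁ = 58.9 × 2.82 = 166 ft²/s.
V₂ = q/y₂ = 166/23.3 = 7.13 ft/s.

V₂ = 7.13 ft/s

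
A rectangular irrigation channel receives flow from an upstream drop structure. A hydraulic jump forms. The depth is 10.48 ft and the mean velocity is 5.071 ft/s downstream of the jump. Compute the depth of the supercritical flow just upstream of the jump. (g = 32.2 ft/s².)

y₁ = 1.408 ft

Fr₂ = V₂/√(g·y₂) = 5.071/√(32.2×10.48) = 0.2760.
Applying the sequent-depth relation in reverse, y₁/y₂ = ½[√(1 + 8Fr₂²) − 1] = ½[√1.6096 − 1] = 0.1344.
y₁ = 0.1344 × 10.48 = 1.408 ft.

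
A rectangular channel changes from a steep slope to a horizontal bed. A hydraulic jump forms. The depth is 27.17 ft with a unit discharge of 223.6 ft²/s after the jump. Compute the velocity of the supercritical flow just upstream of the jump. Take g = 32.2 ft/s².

V₂ = q/y₂ = 223.6/27.17 = 8.230 ft/s; Fr₂ = V₂/√(g·y₂) = 0.2782.
Applying the sequent-depth relation in reverse, y₁/y₂ = ½[√(1 + 8Fr₂²) − 1] = ½[√1.6193 − 1] = 0.1363.
y₁ = 0.1363 × 27.17 = 3.702 ft.
V₁ = q/y₁ = 223.6/3.702 = 60.40 ft/s.

V₁ = 60.40 ft/s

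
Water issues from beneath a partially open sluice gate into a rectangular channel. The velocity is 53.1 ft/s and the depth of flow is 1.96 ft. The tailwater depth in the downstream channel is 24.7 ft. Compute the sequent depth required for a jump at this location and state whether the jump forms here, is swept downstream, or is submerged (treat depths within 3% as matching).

Fr₁ = V₁/√(g·y₁) = 53.1/√(32.2×1.96) = 6.68.
Sequent-depth ratio: y₂/y₁ = ½[√(1 + 8Fr₁²) − 1] = ½[√358.4 − 1] = 8.97.
y₂ = 8.97 × 1.96 = 17.6 ft.
Tailwater y_tw = 24.7 ft: y_tw > y₂, so the jump is submerged.

y₂ = 17.6 ft; the jump is submerged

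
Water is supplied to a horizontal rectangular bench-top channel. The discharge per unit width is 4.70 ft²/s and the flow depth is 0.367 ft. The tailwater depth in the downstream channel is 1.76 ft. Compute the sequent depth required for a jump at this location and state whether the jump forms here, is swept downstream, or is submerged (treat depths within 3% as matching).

y₂ = 1.76 ft; the jump forms here

V₁ = q/y₁ = 4.70/0.367 = 12.8 ft/s. Fr₁ = V₁/√(g·y₁) = 12.8/√(32.2×0.367) = 3.73.
Bélanger equation: y₂/y₁ = ½[√(1 + 8Fr₁²) − 1] = ½[√112.0 − 1] = 4.79.
y₂ = 4.79 × 0.367 = 1.76 ft.
Tailwater y_tw = 1.76 ft: y_tw ≈ y₂, so the jump forms here.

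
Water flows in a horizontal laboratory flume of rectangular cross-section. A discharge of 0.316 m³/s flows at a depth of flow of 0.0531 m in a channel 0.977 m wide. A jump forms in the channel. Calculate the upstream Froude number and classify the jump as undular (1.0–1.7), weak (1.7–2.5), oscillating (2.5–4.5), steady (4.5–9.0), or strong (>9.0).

q = Q/b = 0.316/0.977 = 0.323 m²/s; V₁ = q/y₁ = 6.09 m/s. Fr₁ = V₁/√(g·y₁) = 8.44.
Fr₁ = 8.44 lies in the steady range.

Fr₁ = 8.44; steady jump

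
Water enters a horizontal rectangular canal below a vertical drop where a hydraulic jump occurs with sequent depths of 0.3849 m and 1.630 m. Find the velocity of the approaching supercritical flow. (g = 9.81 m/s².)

V₁ = 6.469 m/s

For a rectangular channel the momentum equation gives q² = ½·g·y₁·y₂·(y₁ + y₂) = ½×9.81×0.3849×1.630×2.015 = 6.201.
q = √6.201 = 2.490 m²/s.
V₁ = q/y₁ = 2.490/0.3849 = 6.469 m/s.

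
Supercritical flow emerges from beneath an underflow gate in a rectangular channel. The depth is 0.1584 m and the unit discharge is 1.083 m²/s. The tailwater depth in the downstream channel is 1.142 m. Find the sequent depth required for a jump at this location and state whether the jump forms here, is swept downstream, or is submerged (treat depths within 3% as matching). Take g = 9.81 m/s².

V₁ = q/y₁ = 1.083/0.1584 = 6.837 m/s. Fr₁ = V₁/√(g·y₁) = 6.837/√(9.81×0.1584) = 5.485.
Sequent-depth ratio: y₂/y₁ = ½[√(1 + 8Fr₁²) − 1] = ½[√241.66 − 1] = 7.273.
y₂ = 7.273 × 0.1584 = 1.152 m.
Tailwater y_tw = 1.142 m: y_tw ≈ y₂, so the jump forms here.

y₂ = 1.152 m; the jump forms here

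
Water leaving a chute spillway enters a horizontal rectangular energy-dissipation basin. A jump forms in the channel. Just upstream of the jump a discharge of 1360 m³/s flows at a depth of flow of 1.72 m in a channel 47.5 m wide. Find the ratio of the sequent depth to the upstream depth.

q = Q/b = 1360/47.5 = 28.6 m²/s; V₁ = q/y₁ = 16.6 m/s. Fr₁ = V₁/√(g·y₁) = 4.05.
By Bélanger, y₂/y₁ = ½[√(1 + 8Fr₁²) − 1] = ½[√132.4 − 1] = 5.25.

y₂/y₁ = 5.25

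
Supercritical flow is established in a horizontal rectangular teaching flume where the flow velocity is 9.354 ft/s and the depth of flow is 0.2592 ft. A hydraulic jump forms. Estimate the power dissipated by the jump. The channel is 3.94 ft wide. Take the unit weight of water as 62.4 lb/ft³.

P = 0.5126 hp

Fr₁ = V₁/√(g·y₁) = 9.354/√(32.2×0.2592) = 3.238.
Conjugate-depth relation: y₂/y₁ = ½[√(1 + 8Fr₁²) − 1] = ½[√84.868 − 1] = 4.106.
y₂ = 4.106 × 0.2592 = 1.064 ft.
q = V₁·y₁ = 9.354 × 0.2592 = 2.425 ft²/s. V₂ = q/y₂ = 2.425/1.064 = 2.278 ft/s. E₁ = y₁ + V₁²/2g = 1.618 ft; E₂ = y₂ + V₂²/2g = 1.145 ft. ΔE = E₁ − E₂ = 0.4730 ft.
Q = q·b = 2.425 × 3.94 = 9.553 cfs. P = γ·Q·ΔE/550 = 62.4 × 9.553 × 0.4730 / 550 = 0.5126 hp.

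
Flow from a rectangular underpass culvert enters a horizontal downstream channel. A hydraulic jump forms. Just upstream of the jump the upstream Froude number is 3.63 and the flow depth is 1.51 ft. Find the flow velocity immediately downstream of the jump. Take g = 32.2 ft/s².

Fr₁ = 3.63 (given).
By Bélanger, y₂/y₁ = ½[√(1 + 8Fr₁²) − 1] = ½[√106.4 − 1] = 4.66.
y₂ = 4.66 × 1.51 = 7.03 ft.
V₁ = Fr₁·√(g·y₁) = 3.63×√(32.2×1.51) = 25.3 ft/s; q = V₁·y₁ = 38.2 ft²/s.
V₂ = q/y₂ = 38.2/7.03 = 5.43 ft/s.

V₂ = 5.43 ft/s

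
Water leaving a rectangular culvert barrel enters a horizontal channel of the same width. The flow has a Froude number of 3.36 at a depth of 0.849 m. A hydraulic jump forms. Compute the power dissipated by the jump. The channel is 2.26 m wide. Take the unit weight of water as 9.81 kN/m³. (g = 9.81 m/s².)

Fr₁ = 3.36 (given).
Conjugate-depth relation: y₂/y₁ = ½[√(1 + 8Fr₁²) − 1] = ½[√91.32 − 1] = 4.28.
y₂ = 4.28 × 0.849 = 3.63 m.
Head loss: ΔE = (y₂ − y₁)³/(4y₁y₂) = (3.63 − 0.849)³/(4×0.849×3.63) = 21.6/12.3 = 1.75 m.
V₁ = Fr₁·√(g·y₁) = 3.36×√(9.81×0.849) = 9.70 m/s; q = V₁·y₁ = 8.23 m²/s. Q = q·b = 8.23 × 2.26 = 18.6 m³/s. P = γ·Q·ΔE = 9.81 × 18.6 × 1.75 = 319 kW.

P = 319 kW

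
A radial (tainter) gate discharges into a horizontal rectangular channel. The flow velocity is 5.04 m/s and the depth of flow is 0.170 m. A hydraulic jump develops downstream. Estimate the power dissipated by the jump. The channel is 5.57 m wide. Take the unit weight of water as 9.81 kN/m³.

Fr₁ = V₁/√(g·y₁) = 5.04/√(9.81×0.170) = 3.90.
Bélanger equation: y₂/y₁ = ½[√(1 + 8Fr₁²) − 1] = ½[√122.9 − 1] = 5.04.
y₂ = 5.04 × 0.170 = 0.857 m.
q = V₁·y₁ = 5.04 × 0.170 = 0.857 m²/s. V₂ = q/y₂ = 0.857/0.857 = 1.000 m/s. E₁ = y₁ + V₁²/2g = 1.46 m; E₂ = y₂ + V₂²/2g = 0.908 m. ΔE = E₁ − E₂ = 0.557 m.
Q = q·b = 0.857 × 5.57 = 4.77 m³/s. P = γ·Q·ΔE = 9.81 × 4.77 × 0.557 = 26.1 kW.

P = 26.1 kW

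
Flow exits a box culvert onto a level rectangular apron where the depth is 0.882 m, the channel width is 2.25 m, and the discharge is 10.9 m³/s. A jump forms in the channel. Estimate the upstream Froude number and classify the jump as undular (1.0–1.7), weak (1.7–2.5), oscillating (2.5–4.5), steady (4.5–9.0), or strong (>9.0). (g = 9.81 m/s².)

q = Q/b = 10.9/2.25 = 4.84 m²/s; V₁ = q/y₁ = 5.49 m/s. Fr₁ = V₁/√(g·y₁) = 1.87.
Fr₁ = 1.87 lies in the weak range.

Fr₁ = 1.87; weak jump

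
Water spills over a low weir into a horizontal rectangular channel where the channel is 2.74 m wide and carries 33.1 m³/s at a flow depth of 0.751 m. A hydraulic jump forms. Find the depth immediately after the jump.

y₂ = 5.93 m

q = Q/b = 33.1/2.74 = 12.1 m²/s; V₁ = q/y₁ = 16.1 m/s. Fr₁ = V₁/√(g·y₁) = 5.93.
By Bélanger, y₂/y₁ = ½[√(1 + 8Fr₁²) − 1] = ½[√282.0 − 1] = 7.90.
y₂ = 7.90 × 0.751 = 5.93 m.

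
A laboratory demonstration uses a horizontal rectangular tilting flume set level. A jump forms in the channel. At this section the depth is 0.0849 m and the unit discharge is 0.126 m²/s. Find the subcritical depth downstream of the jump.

y₂ = 0.157 m

V₁ = q/y₁ = 0.126/0.0849 = 1.48 m/s. Fr₁ = V₁/√(g·y₁) = 1.48/√(9.81×0.0849) = 1.63.
From the momentum equation for a rectangular channel, y₂/y₁ = ½[√(1 + 8Fr₁²) − 1] = ½[√22.16 − 1] = 1.85.
y₂ = 1.85 × 0.0849 = 0.157 m.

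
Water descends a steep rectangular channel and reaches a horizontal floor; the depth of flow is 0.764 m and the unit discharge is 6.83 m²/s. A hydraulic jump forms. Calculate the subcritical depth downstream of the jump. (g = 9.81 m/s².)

y₂ = 3.17 m

V₁ = q/y₁ = 6.83/0.764 = 8.94 m/s. Fr₁ = V₁/√(g·y₁) = 8.94/√(9.81×0.764) = 3.27.
From the momentum equation for a rectangular channel, y₂/y₁ = ½[√(1 + 8Fr₁²) − 1] = ½[√86.31 − 1] = 4.15.
y₂ = 4.15 × 0.764 = 3.17 m.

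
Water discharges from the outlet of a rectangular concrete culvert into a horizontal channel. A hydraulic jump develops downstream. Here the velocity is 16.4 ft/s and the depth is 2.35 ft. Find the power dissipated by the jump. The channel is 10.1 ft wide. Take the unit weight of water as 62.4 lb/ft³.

Fr₁ = V₁/√(g·y₁) = 16.4/√(32.2×2.35) = 1.89.
Conjugate-depth relation: y₂/y₁ = ½[√(1 + 8Fr₁²) − 1] = ½[√29.44 − 1] = 2.21.
y₂ = 2.21 × 2.35 = 5.20 ft.
q = V₁·y₁ = 16.4 × 2.35 = 38.5 ft²/s. V₂ = q/y₂ = 38.5/5.20 = 7.41 ft/s. E₁ = y₁ + V₁²/2g = 6.53 ft; E₂ = y₂ + V₂²/2g = 6.05 ft. ΔE = E₁ − E₂ = 0.474 ft.
Q = q·b = 38.5 × 10.1 = 389 cfs. P = γ·Q·ΔE/550 = 62.4 × 389 × 0.474 / 550 = 20.9 hp.

P = 20.9 hp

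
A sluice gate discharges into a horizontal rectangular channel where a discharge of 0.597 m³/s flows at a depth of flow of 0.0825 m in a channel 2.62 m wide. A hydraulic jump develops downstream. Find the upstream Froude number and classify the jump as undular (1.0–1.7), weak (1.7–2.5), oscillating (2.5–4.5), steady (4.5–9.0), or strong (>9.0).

q = Q/b = 0.597/2.62 = 0.228 m²/s; V₁ = q/y₁ = 2.76 m/s. Fr₁ = V₁/√(g·y₁) = 3.07.
Fr₁ = 3.07 lies in the oscillating range.

Fr₁ = 3.07; oscillating jump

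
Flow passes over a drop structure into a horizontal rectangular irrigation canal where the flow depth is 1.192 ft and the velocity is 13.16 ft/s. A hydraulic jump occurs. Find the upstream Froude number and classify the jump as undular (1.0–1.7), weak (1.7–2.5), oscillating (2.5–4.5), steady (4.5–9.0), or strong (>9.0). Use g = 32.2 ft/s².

Fr₁ = V₁/√(g·y₁) = 13.16/√(32.2×1.192) = 2.124.
Fr₁ = 2.124 lies in the weak range.

Fr₁ = 2.124; weak jump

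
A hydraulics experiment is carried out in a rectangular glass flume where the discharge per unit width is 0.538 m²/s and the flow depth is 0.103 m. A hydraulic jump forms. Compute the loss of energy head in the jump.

ΔE = 0.757 m

V₁ = q/y₁ = 0.538/0.103 = 5.22 m/s. Fr₁ = V₁/√(g·y₁) = 5.22/√(9.81×0.103) = 5.20.
Conjugate-depth relation: y₂/y₁ = ½[√(1 + 8Fr₁²) − 1] = ½[√217.0 − 1] = 6.87.
y₂ = 6.87 × 0.103 = 0.707 m.
V₂ = q/y₂ = 0.538/0.707 = 0.761 m/s. E₁ = y₁ + V₁²/2g = 1.49 m; E₂ = y₂ + V₂²/2g = 0.737 m. ΔE = E₁ − E₂ = 0.757 m.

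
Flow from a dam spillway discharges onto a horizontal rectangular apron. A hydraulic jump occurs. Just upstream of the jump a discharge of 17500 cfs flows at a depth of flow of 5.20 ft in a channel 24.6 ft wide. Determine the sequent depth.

q = Q/b = 17500/24.6 = 711 ft²/s; V₁ = q/y₁ = 137 ft/s. Fr₁ = V₁/√(g·y₁) = 10.6.
From the momentum equation for a rectangular channel, y₂/y₁ = ½[√(1 + 8Fr₁²) − 1] = ½[√895.2 − 1] = 14.5.
y₂ = 14.5 × 5.20 = 75.2 ft.

y₂ = 75.2 ft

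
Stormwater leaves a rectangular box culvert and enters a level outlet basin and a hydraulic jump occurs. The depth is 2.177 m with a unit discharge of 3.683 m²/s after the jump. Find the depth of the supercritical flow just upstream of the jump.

V₂ = q/y₂ = 3.683/2.177 = 1.692 m/s; Fr₂ = V₂/√(g·y₂) = 0.3661.
Since the conjugate-depth ratio holds either way, y₁/y₂ = ½[√(1 + 8Fr₂²) − 1] = ½[√2.0721 − 1] = 0.2197.
y₁ = 0.2197 × 2.177 = 0.4784 m.

y₁ = 0.4784 m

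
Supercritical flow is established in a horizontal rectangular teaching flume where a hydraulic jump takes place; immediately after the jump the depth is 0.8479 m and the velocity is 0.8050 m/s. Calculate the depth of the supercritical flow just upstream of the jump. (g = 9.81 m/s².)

y₁ = 0.1162 m

Fr₂ = V₂/√(g·y₂) = 0.8050/√(9.81×0.8479) = 0.2791.
From the momentum equation (using Fr₂), y₁/y₂ = ½[√(1 + 8Fr₂²) − 1] = ½[√1.6233 − 1] = 0.1370.
y₁ = 0.1370 × 0.8479 = 0.1162 m.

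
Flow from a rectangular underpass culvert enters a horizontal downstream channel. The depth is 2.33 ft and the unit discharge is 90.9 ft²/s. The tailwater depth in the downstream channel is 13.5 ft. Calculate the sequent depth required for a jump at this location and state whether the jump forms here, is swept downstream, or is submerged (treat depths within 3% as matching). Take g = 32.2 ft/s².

V₁ = q/y₁ = 90.9/2.33 = 39.0 ft/s. Fr₁ = V₁/√(g·y₁) = 39.0/√(32.2×2.33) = 4.50.
Sequent-depth ratio: y₂/y₁ = ½[√(1 + 8Fr₁²) − 1] = ½[√163.3 − 1] = 5.89.
y₂ = 5.89 × 2.33 = 13.7 ft.
Tailwater y_tw = 13.5 ft: y_tw ≈ y₂, so the jump forms here.

y₂ = 13.7 ft; the jump forms here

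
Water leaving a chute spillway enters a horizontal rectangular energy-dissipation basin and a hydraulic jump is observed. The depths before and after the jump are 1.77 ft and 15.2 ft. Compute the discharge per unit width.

q = 85.7 ft²/s

For a rectangular channel the momentum equation gives q² = ½·g·y₁·y₂·(y₁ + y₂) = ½×32.2×1.77×15.2×17.0 = 7351.
q = √7351 = 85.7 ft²/s.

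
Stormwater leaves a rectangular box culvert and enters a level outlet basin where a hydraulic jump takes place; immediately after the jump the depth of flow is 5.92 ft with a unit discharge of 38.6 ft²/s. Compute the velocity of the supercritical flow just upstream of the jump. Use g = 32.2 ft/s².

V₁ = 19.5 ft/s

V₂ = q/y₂ = 38.6/5.92 = 6.52 ft/s; Fr₂ = V₂/√(g·y₂) = 0.472.
Applying the sequent-depth relation in reverse, y₁/y₂ = ½[√(1 + 8Fr₂²) − 1] = ½[√2.784 − 1] = 0.334.
y₁ = 0.334 × 5.92 = 1.98 ft.
V₁ = q/y₁ = 38.6/1.98 = 19.5 ft/s.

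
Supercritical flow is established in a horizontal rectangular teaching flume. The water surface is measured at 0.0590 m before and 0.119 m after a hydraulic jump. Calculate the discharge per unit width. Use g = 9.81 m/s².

For a rectangular channel the momentum equation gives q² = ½·g·y₁·y₂·(y₁ + y₂) = ½×9.81×0.0590×0.119×0.178 = 0.00613.
q = √0.00613 = 0.0783 m²/s.

q = 0.0783 m²/s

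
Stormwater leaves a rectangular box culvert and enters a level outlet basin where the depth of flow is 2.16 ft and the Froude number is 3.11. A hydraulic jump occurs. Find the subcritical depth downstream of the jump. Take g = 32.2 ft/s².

Fr₁ = 3.11 (given).
From the momentum equation for a rectangular channel, y₂/y₁ = ½[√(1 + 8Fr₁²) − 1] = ½[√78.38 − 1] = 3.93.
y₂ = 3.93 × 2.16 = 8.48 ft.

y₂ = 8.48 ft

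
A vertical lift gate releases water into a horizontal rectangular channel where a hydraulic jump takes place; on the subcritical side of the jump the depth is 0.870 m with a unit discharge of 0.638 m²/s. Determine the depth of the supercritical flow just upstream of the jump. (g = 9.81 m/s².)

y₁ = 0.0985 m

V₂ = q/y₂ = 0.638/0.870 = 0.733 m/s; Fr₂ = V₂/√(g·y₂) = 0.251.
The Bélanger relation is symmetric: y₁/y₂ = ½[√(1 + 8Fr₂²) − 1] = ½[√1.504 − 1] = 0.113.
y₁ = 0.113 × 0.870 = 0.0985 m.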